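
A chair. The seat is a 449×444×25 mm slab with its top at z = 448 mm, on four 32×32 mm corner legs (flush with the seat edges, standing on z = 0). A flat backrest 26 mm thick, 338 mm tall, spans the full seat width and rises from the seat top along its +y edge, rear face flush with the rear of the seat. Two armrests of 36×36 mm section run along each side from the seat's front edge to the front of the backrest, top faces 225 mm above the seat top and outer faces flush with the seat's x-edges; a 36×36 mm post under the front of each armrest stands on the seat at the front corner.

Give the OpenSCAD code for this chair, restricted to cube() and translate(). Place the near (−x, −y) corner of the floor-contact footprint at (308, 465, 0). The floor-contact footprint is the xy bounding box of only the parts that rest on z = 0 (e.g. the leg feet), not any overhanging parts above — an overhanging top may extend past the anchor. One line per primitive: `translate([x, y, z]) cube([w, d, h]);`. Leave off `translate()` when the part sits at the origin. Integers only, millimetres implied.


translate([308, 465, 423]) cube([449, 444, 25]);
translate([308, 465, 0]) cube([32, 32, 423]);
translate([725, 465, 0]) cube([32, 32, 423]);
translate([308, 877, 0]) cube([32, 32, 423]);
translate([725, 877, 0]) cube([32, 32, 423]);
translate([308, 883, 448]) cube([449, 26, 338]);
translate([308, 465, 637]) cube([36, 418, 36]);
translate([721, 465, 637]) cube([36, 418, 36]);
translate([308, 465, 448]) cube([36, 36, 189]);
translate([721, 465, 448]) cube([36, 36, 189]);


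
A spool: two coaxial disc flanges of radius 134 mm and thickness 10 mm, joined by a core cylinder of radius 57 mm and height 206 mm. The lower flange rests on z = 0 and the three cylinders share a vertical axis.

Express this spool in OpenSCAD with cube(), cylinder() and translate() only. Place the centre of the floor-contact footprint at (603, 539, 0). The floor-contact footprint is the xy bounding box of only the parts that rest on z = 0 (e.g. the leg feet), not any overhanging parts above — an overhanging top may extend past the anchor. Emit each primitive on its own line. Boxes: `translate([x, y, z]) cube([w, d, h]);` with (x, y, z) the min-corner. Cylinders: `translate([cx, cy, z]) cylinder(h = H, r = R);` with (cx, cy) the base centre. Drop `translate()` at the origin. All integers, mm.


translate([603, 539, 0]) cylinder(h = 10, r = 134);
translate([603, 539, 10]) cylinder(h = 206, r = 57);
translate([603, 539, 216]) cylinder(h = 10, r = 134);


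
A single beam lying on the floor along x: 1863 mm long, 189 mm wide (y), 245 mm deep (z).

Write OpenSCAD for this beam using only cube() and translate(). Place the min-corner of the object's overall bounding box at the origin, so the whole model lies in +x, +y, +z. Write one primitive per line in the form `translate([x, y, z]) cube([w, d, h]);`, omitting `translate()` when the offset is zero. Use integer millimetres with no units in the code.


cube([1863, 189, 245]);


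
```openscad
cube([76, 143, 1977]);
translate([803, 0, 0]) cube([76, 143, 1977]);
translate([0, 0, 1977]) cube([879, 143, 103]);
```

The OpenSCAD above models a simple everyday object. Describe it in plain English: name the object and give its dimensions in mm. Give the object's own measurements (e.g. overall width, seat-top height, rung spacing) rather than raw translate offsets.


A door frame. The clear opening is 727 mm wide and 1977 mm high. Two 76 mm wide jambs, 143 mm deep, stand either side of the opening from the floor to the top of the opening. A 103 mm thick head sits across the top of both jambs, spanning the full outside width of the frame.


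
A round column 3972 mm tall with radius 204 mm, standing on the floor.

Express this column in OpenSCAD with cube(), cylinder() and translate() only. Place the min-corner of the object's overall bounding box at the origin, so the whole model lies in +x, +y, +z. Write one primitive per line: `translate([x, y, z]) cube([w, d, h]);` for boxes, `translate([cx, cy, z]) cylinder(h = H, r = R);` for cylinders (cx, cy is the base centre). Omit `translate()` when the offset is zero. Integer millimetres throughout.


translate([204, 204, 0]) cylinder(h = 3972, r = 204);


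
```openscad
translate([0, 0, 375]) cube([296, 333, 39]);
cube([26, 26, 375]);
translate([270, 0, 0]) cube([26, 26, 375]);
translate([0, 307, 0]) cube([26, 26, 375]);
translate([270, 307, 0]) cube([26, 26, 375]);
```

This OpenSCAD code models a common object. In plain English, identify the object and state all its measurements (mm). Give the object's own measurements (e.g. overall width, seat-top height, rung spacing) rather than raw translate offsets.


A four-legged stool. The seat is a 296×333×39 mm slab whose top surface is at z = 414 mm; four square legs, each 26×26 mm in cross-section, run from the floor (z = 0) to the underside of the seat, each flush with a corner of the seat.


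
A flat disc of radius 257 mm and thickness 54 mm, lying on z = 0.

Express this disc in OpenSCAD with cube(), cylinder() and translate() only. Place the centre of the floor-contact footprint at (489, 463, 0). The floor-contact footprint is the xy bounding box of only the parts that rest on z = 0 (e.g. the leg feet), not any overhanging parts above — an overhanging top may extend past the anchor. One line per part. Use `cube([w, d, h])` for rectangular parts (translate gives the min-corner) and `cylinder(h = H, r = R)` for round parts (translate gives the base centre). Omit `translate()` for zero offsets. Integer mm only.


translate([489, 463, 0]) cylinder(h = 54, r = 257);


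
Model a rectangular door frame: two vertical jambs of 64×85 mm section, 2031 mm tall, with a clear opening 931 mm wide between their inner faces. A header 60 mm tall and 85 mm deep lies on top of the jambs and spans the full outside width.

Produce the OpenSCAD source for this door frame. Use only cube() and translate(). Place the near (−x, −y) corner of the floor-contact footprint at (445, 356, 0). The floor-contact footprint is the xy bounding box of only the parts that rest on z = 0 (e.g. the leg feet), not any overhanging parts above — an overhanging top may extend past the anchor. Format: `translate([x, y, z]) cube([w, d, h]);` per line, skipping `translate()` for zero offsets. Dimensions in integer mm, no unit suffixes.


translate([445, 356, 0]) cube([64, 85, 2031]);
translate([1440, 356, 0]) cube([64, 85, 2031]);
translate([445, 356, 2031]) cube([1059, 85, 60]);


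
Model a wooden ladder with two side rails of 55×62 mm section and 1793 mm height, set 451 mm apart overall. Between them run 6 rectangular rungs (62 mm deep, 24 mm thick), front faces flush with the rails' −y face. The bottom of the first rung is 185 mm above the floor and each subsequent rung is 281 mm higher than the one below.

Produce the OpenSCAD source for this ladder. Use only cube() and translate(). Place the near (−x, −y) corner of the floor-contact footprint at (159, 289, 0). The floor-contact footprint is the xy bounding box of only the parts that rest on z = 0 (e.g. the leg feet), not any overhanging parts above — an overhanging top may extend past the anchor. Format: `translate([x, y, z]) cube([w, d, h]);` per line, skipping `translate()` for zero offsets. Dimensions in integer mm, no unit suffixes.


translate([159, 289, 0]) cube([55, 62, 1793]);
translate([555, 289, 0]) cube([55, 62, 1793]);
translate([214, 289, 185]) cube([341, 62, 24]);
translate([214, 289, 466]) cube([341, 62, 24]);
translate([214, 289, 747]) cube([341, 62, 24]);
translate([214, 289, 1028]) cube([341, 62, 24]);
translate([214, 289, 1309]) cube([341, 62, 24]);
translate([214, 289, 1590]) cube([341, 62, 24]);


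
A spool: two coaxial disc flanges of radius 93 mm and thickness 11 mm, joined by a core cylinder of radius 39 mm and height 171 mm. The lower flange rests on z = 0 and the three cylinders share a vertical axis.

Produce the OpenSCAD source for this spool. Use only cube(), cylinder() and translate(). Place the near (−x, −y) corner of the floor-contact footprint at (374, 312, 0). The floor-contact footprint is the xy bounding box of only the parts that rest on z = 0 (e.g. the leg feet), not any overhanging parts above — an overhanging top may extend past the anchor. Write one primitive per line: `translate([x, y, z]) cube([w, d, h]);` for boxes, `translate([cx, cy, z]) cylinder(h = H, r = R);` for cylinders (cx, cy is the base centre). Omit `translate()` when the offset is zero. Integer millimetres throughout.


translate([467, 405, 0]) cylinder(h = 11, r = 93);
translate([467, 405, 11]) cylinder(h = 171, r = 39);
translate([467, 405, 182]) cylinder(h = 11, r = 93);


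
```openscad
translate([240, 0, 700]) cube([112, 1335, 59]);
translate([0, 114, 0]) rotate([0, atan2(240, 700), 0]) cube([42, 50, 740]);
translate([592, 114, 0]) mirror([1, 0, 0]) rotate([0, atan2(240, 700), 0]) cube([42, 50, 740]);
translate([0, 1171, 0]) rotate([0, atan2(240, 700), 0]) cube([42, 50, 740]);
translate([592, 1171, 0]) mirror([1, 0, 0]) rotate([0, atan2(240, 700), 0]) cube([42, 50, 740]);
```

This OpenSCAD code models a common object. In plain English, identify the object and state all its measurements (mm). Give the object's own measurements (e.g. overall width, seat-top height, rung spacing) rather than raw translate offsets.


A sawhorse. A 112×1335×59 mm beam (x, y, z) sits on two A-frame leg pairs. Each pair is two raked legs of 42×50 mm section (50 mm along y) splaying symmetrically in x. Each leg rises 700 mm vertically over 240 mm of horizontal reach and is 740 mm long along its own axis. Every leg's outer bottom edge rests on the floor and its outer top edge meets a bottom edge of the beam — the left legs (tilting toward +x) meet the beam's −x bottom edge, the right legs (their mirror images, tilting toward −x) meet its +x bottom edge — so the leg tops tuck under the beam, the beam's underside is 700 mm above the floor, and the feet are 592 mm apart outside-to-outside with the beam centred between them. The two leg pairs are set in 114 mm from either end of the beam.


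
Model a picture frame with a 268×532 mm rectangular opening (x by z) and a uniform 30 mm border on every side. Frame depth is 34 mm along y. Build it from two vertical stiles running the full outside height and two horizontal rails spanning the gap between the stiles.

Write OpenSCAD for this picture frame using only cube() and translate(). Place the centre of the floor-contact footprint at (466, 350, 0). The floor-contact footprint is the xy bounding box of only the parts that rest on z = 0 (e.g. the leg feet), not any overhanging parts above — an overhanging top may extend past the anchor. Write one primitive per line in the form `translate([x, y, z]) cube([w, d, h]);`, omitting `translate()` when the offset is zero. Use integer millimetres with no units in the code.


translate([302, 333, 0]) cube([30, 34, 592]);
translate([600, 333, 0]) cube([30, 34, 592]);
translate([332, 333, 0]) cube([268, 34, 30]);
translate([332, 333, 562]) cube([268, 34, 30]);


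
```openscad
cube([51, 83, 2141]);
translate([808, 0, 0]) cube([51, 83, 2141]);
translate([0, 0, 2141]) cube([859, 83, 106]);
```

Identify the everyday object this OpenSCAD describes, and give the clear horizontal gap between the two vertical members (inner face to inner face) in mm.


A door frame. The clear opening width is 757 mm.

Two 2141 mm tall posts with a header on top — a door frame. The left jamb is 51 mm wide at x = 0; the right jamb starts at x = 808. The clear opening is 808 − 51 = 757 mm.


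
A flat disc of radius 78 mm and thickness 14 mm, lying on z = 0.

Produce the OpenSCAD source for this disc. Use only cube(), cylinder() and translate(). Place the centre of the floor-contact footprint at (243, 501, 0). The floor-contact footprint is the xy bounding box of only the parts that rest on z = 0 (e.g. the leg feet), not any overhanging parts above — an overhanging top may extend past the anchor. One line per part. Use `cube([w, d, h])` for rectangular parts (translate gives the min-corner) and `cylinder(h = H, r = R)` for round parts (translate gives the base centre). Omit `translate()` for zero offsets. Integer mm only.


translate([243, 501, 0]) cylinder(h = 14, r = 78);


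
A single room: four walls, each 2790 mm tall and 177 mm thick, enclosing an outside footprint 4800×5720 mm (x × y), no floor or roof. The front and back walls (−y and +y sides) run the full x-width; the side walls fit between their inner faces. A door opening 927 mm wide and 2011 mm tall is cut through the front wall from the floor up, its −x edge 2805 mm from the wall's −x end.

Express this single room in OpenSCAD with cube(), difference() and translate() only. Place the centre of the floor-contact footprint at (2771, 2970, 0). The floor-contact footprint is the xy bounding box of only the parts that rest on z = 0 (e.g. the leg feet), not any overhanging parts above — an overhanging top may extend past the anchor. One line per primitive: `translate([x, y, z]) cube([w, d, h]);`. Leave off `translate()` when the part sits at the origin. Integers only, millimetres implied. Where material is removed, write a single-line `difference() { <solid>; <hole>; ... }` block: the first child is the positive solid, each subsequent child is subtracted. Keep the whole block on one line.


difference() { translate([371, 110, 0]) cube([4800, 177, 2790]); translate([3176, 110, 0]) cube([927, 177, 2011]); }
translate([371, 5653, 0]) cube([4800, 177, 2790]);
translate([371, 287, 0]) cube([177, 5366, 2790]);
translate([4994, 287, 0]) cube([177, 5366, 2790]);


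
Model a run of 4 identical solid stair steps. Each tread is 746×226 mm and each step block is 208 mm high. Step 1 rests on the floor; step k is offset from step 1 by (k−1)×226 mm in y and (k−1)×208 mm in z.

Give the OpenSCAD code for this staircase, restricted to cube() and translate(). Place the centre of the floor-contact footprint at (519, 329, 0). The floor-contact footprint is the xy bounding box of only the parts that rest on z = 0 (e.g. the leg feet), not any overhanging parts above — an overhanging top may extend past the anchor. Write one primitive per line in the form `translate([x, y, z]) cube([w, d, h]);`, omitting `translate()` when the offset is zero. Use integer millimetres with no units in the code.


translate([146, 216, 0]) cube([746, 226, 208]);
translate([146, 442, 208]) cube([746, 226, 208]);
translate([146, 668, 416]) cube([746, 226, 208]);
translate([146, 894, 624]) cube([746, 226, 208]);


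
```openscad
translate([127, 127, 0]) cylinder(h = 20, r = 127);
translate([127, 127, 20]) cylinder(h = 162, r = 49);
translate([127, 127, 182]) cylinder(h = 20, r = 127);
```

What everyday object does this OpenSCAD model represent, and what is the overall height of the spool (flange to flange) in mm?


A spool. The overall height is 202 mm.

Three coaxial cylinders, large–small–large — a spool. Two 20 mm flanges and a 162 mm core give 20 + 162 + 20 = 202 mm.


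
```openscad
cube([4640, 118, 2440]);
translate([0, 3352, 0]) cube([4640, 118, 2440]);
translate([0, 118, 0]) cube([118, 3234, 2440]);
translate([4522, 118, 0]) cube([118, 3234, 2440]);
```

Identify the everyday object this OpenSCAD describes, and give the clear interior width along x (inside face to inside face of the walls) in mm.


A house (or room) frame. The interior width is 4404 mm.

Four 2440 mm walls enclosing a rectangle with no floor or roof — a room or house frame. Outside width is 4640 mm and wall thickness is 118 mm, so the interior width is 4640 − 2 × 118 = 4404 mm.


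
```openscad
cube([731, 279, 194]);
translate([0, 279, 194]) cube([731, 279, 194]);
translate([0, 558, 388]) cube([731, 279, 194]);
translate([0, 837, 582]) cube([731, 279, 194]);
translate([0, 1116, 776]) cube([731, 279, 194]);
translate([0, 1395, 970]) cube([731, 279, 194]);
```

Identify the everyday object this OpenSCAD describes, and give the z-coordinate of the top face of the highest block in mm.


A staircase. The total rise is 1164 mm.

6 identical blocks, each offset up and back from the previous — a staircase. Each step is 194 mm tall and there are 6 of them, so the total rise is 6 × 194 = 1164 mm.


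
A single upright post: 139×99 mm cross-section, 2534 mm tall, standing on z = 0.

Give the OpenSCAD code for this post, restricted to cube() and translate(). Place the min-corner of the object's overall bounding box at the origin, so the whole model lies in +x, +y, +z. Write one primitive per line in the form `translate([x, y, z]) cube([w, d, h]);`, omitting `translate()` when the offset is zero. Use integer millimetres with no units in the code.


cube([139, 99, 2534]);


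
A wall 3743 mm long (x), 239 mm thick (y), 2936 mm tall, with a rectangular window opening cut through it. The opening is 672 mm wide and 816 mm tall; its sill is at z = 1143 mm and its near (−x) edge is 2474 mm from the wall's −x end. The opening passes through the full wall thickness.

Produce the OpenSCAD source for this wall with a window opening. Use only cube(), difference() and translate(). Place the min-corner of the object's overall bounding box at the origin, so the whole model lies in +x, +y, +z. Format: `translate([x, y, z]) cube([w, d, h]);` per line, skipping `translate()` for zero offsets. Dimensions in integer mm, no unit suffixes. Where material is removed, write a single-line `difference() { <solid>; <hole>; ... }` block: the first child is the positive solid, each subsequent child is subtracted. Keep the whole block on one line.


difference() { cube([3743, 239, 2936]); translate([2474, 0, 1143]) cube([672, 239, 816]); }


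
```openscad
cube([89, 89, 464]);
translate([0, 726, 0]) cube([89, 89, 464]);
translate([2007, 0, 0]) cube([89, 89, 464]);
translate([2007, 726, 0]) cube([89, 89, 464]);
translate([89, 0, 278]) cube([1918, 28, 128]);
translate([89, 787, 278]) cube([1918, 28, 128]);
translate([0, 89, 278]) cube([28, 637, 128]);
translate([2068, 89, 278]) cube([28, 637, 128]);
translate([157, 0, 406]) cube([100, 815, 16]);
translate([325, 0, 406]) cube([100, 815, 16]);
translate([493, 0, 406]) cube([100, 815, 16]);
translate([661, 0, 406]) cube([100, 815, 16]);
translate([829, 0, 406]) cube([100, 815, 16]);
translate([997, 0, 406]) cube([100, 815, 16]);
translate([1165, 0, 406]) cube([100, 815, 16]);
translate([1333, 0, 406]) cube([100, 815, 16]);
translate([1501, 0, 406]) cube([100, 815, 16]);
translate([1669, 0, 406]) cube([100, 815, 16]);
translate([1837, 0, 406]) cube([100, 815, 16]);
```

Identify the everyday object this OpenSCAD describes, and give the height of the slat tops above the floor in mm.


A bed frame. The slat-top height is 422 mm.

Four posts, four rails, and a row of slats — a bed frame. Slats sit on the rails at z = 278 + 128 = 406; with slat thickness 16, the top is 422 mm.


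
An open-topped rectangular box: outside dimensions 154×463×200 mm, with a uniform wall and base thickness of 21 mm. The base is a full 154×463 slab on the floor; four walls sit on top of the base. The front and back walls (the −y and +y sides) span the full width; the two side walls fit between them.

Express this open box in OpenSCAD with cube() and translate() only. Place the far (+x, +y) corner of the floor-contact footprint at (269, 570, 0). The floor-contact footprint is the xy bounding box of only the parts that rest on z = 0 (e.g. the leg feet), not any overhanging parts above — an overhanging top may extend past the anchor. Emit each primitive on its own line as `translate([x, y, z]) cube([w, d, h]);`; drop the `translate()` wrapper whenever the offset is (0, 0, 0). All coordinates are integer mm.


translate([115, 107, 0]) cube([154, 463, 21]);
translate([115, 107, 21]) cube([154, 21, 179]);
translate([115, 549, 21]) cube([154, 21, 179]);
translate([115, 128, 21]) cube([21, 421, 179]);
translate([248, 128, 21]) cube([21, 421, 179]);


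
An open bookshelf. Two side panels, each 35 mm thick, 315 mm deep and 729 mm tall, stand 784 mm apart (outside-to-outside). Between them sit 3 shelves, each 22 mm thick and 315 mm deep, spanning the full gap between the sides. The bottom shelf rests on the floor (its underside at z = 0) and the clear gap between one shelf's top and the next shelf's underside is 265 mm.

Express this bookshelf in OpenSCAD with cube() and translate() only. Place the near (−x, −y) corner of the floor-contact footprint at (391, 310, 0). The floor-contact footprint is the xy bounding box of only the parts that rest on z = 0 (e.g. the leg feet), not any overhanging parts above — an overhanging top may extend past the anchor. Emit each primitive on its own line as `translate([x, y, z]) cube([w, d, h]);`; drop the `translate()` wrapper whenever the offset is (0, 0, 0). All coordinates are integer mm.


translate([391, 310, 0]) cube([35, 315, 729]);
translate([1140, 310, 0]) cube([35, 315, 729]);
translate([426, 310, 0]) cube([714, 315, 22]);
translate([426, 310, 287]) cube([714, 315, 22]);
translate([426, 310, 574]) cube([714, 315, 22]);


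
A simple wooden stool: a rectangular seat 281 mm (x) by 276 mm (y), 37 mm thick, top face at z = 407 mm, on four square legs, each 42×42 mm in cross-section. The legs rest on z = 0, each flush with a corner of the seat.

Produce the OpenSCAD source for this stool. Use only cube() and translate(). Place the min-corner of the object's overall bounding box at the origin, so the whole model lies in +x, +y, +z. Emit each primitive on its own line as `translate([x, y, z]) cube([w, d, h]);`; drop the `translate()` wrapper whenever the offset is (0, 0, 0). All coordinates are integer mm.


translate([0, 0, 370]) cube([281, 276, 37]);
cube([42, 42, 370]);
translate([239, 0, 0]) cube([42, 42, 370]);
translate([0, 234, 0]) cube([42, 42, 370]);
translate([239, 234, 0]) cube([42, 42, 370]);


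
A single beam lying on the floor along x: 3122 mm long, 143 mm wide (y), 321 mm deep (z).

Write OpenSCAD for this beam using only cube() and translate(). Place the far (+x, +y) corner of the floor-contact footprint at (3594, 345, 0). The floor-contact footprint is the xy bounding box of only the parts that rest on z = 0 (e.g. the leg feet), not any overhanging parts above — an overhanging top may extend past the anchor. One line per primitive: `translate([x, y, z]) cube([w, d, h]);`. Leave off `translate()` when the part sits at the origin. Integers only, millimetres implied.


translate([472, 202, 0]) cube([3122, 143, 321]);


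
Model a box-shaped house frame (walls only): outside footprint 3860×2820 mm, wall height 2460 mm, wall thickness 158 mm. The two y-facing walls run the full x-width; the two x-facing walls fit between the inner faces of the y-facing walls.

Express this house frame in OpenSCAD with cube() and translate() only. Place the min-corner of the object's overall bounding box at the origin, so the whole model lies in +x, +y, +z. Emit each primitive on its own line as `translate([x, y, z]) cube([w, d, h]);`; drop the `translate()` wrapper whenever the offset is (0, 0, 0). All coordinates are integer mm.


cube([3860, 158, 2460]);
translate([0, 2662, 0]) cube([3860, 158, 2460]);
translate([0, 158, 0]) cube([158, 2504, 2460]);
translate([3702, 158, 0]) cube([158, 2504, 2460]);


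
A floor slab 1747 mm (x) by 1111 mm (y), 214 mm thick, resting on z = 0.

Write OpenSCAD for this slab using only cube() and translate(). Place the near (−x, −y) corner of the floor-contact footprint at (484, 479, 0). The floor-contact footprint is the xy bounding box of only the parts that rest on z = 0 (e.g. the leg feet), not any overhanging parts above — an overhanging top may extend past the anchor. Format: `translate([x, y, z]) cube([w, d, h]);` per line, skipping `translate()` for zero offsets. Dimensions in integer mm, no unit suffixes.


translate([484, 479, 0]) cube([1747, 1111, 214]);


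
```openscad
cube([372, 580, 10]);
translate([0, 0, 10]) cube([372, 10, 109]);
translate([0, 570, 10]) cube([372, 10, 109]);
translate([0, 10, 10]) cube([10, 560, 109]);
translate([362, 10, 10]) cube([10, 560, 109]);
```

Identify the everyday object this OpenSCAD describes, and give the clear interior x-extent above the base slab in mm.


An open box. The internal width is 352 mm.

A 372×580 base slab with four walls standing on it — an open box. The base is 372 mm wide and the walls are 10 mm thick, so the internal width is 372 − 2 × 10 = 352 mm.


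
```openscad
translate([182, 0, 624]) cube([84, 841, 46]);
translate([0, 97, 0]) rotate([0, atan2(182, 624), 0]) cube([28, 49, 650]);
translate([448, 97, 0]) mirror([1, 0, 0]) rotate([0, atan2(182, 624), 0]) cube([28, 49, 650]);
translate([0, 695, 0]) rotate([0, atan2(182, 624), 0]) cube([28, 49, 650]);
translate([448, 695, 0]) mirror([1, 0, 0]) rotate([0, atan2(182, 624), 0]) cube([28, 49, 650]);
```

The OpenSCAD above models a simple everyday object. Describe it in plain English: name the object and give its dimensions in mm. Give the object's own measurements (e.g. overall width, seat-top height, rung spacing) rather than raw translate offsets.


A sawhorse. A 84×841×46 mm beam (x, y, z) sits on two A-frame leg pairs. Each pair is two raked legs of 28×49 mm section (49 mm along y) splaying symmetrically in x. Each leg rises 624 mm vertically over 182 mm of horizontal reach and is 650 mm long along its own axis. Every leg's outer bottom edge rests on the floor and its outer top edge meets a bottom edge of the beam — the left legs (tilting toward +x) meet the beam's −x bottom edge, the right legs (their mirror images, tilting toward −x) meet its +x bottom edge — so the leg tops tuck under the beam, the beam's underside is 624 mm above the floor, and the feet are 448 mm apart outside-to-outside with the beam centred between them. The two leg pairs are set in 97 mm from either end of the beam.


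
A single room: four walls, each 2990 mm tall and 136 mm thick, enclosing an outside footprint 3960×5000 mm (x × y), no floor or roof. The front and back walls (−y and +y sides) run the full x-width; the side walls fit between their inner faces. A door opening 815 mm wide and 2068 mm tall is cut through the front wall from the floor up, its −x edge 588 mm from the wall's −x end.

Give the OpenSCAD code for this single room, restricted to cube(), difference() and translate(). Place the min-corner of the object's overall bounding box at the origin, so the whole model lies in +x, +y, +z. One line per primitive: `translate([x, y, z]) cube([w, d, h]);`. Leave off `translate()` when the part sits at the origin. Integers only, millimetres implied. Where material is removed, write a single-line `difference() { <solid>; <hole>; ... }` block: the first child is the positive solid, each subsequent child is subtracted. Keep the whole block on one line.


difference() { cube([3960, 136, 2990]); translate([588, 0, 0]) cube([815, 136, 2068]); }
translate([0, 4864, 0]) cube([3960, 136, 2990]);
translate([0, 136, 0]) cube([136, 4728, 2990]);
translate([3824, 136, 0]) cube([136, 4728, 2990]);


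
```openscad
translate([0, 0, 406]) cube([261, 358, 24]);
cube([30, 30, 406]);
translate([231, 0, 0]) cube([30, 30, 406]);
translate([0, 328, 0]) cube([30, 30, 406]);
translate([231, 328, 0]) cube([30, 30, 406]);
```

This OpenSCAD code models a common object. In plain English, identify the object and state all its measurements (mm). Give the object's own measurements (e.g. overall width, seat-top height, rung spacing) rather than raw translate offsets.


A four-legged stool. The seat is a 261×358×24 mm slab whose top surface is at z = 430 mm; four square legs, each 30×30 mm in cross-section, run from the floor (z = 0) to the underside of the seat, each flush with a corner of the seat.


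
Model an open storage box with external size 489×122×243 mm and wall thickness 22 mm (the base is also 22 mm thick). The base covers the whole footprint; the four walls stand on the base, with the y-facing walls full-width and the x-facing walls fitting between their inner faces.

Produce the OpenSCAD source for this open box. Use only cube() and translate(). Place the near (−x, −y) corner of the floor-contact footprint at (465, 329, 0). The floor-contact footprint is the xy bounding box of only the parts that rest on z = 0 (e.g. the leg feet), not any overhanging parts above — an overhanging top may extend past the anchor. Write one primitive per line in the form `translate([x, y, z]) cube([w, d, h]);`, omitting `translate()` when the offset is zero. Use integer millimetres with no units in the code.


translate([465, 329, 0]) cube([489, 122, 22]);
translate([465, 329, 22]) cube([489, 22, 221]);
translate([465, 429, 22]) cube([489, 22, 221]);
translate([465, 351, 22]) cube([22, 78, 221]);
translate([932, 351, 22]) cube([22, 78, 221]);


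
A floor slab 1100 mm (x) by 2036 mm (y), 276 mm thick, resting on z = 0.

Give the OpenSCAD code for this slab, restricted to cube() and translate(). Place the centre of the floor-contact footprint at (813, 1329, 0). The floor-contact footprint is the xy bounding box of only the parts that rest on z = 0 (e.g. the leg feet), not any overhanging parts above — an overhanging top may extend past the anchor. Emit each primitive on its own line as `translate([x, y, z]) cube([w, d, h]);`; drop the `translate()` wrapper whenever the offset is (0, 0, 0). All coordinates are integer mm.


translate([263, 311, 0]) cube([1100, 2036, 276]);


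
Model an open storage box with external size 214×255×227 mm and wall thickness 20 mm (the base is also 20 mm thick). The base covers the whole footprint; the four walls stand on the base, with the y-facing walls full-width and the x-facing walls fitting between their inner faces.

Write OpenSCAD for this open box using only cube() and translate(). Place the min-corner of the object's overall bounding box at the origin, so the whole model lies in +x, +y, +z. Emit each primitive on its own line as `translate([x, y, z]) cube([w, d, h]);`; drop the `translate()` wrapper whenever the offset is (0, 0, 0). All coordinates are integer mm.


cube([214, 255, 20]);
translate([0, 0, 20]) cube([214, 20, 207]);
translate([0, 235, 20]) cube([214, 20, 207]);
translate([0, 20, 20]) cube([20, 215, 207]);
translate([194, 20, 20]) cube([20, 215, 207]);


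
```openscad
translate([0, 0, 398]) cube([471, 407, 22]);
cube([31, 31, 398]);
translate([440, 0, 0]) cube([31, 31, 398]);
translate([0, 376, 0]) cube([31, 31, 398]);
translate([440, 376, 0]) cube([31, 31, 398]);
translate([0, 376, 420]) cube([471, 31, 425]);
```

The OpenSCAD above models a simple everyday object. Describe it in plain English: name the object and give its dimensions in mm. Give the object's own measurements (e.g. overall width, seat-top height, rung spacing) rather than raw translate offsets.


A chair. The seat is a 471×407×22 mm slab with its top at z = 420 mm, on four 31×31 mm corner legs (flush with the seat edges, standing on z = 0). A flat backrest 31 mm thick, 425 mm tall, spans the full seat width and rises from the seat top along its +y edge, rear face flush with the rear of the seat.


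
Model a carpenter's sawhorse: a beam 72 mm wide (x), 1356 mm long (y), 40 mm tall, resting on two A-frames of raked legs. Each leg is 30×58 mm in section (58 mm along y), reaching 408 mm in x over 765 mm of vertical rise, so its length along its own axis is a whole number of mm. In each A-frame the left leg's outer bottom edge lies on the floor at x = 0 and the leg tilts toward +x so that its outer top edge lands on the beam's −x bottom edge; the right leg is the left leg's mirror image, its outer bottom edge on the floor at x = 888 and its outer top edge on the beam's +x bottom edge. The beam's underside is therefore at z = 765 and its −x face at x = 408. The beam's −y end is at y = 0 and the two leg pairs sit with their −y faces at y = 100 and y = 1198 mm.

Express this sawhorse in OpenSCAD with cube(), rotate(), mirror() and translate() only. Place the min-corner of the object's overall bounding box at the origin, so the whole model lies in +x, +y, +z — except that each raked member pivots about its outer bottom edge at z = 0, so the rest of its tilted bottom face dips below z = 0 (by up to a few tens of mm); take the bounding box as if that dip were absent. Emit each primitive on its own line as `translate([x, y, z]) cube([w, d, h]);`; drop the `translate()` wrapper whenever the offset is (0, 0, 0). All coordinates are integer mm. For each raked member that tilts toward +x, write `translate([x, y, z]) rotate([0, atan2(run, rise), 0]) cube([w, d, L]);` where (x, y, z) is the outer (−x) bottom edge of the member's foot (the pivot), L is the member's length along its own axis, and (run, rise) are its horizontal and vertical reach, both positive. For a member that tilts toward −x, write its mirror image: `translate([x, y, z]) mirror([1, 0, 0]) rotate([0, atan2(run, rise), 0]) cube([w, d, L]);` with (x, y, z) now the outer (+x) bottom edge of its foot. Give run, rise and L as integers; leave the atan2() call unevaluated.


// leg length = √(408² + 765²) = 867
// right-leg outer foot x = 2·408 + 72 = 888
// beam min-corner = (408, 0, 765)
translate([408, 0, 765]) cube([72, 1356, 40]);
translate([0, 100, 0]) rotate([0, atan2(408, 765), 0]) cube([30, 58, 867]);
translate([888, 100, 0]) mirror([1, 0, 0]) rotate([0, atan2(408, 765), 0]) cube([30, 58, 867]);
translate([0, 1198, 0]) rotate([0, atan2(408, 765), 0]) cube([30, 58, 867]);
translate([888, 1198, 0]) mirror([1, 0, 0]) rotate([0, atan2(408, 765), 0]) cube([30, 58, 867]);


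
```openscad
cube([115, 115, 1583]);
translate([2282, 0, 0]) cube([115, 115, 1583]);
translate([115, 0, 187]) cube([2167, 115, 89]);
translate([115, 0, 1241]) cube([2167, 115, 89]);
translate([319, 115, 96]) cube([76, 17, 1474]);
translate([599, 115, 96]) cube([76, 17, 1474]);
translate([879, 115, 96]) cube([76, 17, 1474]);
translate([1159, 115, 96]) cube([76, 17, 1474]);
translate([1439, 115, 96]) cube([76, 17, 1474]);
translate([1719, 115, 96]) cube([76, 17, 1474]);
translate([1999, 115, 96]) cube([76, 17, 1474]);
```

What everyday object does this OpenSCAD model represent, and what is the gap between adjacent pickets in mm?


A fence section. The picket gap is 204 mm.

Two posts, two rails, 7 pickets — a fence section. Span 2167 mm holds 7 pickets of 76 mm with 8 equal gaps: ⌊(2167 − 7·76) / 8⌋ = 204 mm.


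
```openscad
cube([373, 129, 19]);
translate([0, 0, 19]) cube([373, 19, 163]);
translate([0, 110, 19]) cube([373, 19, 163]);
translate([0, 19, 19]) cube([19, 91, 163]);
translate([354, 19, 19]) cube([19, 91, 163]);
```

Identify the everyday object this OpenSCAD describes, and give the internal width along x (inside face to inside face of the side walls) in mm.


An open box. The internal width is 335 mm.

A 373×129 base slab with four walls standing on it — an open box. The base is 373 mm wide and the walls are 19 mm thick, so the internal width is 373 − 2 × 19 = 335 mm.


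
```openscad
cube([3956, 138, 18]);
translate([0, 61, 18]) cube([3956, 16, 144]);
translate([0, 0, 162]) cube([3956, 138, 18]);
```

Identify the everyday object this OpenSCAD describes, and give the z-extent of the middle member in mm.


An I-beam. The web height is 144 mm.

Two wide flanges with a thin centred web — an I-beam. Overall 180 mm minus two 18 mm flanges gives a web of 180 − 2·18 = 144 mm.


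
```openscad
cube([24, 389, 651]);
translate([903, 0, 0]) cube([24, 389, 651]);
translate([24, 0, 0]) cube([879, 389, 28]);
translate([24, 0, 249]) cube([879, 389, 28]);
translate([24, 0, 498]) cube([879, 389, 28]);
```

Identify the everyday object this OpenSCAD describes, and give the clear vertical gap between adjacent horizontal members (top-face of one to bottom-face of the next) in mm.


A bookshelf. The clear shelf gap is 221 mm.

Two tall side panels with 3 horizontal boards between them — a bookshelf. The first two shelf undersides are at z = 0 and z = 249; with shelf thickness 28, the clear gap is 249 − 0 − 28 = 221 mm.


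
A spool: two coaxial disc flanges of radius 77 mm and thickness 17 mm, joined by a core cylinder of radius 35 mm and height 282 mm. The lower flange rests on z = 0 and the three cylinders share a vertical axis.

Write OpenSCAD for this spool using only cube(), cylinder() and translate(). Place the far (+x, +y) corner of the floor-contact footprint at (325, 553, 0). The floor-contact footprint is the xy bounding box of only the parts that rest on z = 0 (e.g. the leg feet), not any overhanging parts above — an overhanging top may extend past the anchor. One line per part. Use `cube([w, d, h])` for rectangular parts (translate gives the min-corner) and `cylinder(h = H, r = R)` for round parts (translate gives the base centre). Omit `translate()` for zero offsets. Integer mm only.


translate([248, 476, 0]) cylinder(h = 17, r = 77);
translate([248, 476, 17]) cylinder(h = 282, r = 35);
translate([248, 476, 299]) cylinder(h = 17, r = 77);


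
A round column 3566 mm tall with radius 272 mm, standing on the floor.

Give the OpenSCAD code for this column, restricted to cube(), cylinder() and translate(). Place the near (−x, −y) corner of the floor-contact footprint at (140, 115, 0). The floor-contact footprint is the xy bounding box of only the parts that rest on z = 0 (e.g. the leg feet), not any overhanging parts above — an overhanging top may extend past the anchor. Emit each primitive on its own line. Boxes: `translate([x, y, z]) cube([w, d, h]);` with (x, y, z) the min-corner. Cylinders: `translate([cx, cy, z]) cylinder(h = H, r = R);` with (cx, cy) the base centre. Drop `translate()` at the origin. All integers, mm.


translate([412, 387, 0]) cylinder(h = 3566, r = 272);


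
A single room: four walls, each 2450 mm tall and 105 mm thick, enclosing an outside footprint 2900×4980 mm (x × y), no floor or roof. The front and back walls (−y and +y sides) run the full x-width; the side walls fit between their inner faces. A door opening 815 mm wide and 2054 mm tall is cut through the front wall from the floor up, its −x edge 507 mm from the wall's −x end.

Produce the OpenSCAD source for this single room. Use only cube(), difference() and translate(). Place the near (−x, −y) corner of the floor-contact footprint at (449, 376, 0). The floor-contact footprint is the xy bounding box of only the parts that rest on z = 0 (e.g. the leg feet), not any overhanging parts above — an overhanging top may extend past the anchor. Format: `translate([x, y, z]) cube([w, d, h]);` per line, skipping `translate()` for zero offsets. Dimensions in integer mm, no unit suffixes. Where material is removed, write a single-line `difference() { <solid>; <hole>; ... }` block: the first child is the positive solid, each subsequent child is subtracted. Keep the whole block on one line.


difference() { translate([449, 376, 0]) cube([2900, 105, 2450]); translate([956, 376, 0]) cube([815, 105, 2054]); }
translate([449, 5251, 0]) cube([2900, 105, 2450]);
translate([449, 481, 0]) cube([105, 4770, 2450]);
translate([3244, 481, 0]) cube([105, 4770, 2450]);


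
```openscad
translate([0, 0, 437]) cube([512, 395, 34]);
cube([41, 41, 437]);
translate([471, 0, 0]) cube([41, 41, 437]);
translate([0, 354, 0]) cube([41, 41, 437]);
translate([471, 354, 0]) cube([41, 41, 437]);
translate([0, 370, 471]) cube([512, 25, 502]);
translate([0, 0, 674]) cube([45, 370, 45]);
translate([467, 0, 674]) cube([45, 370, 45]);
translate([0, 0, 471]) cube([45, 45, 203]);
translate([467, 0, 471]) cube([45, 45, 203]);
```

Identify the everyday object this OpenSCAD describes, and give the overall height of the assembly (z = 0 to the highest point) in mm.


A chair. The overall height is 973 mm.

A slab on four corner posts with a tall panel at the back — a chair. The seat slab sits at z = 437 with thickness 34, and the 502 mm backrest starts at the seat top, so the overall height is 437 + 34 + 502 = 973 mm.


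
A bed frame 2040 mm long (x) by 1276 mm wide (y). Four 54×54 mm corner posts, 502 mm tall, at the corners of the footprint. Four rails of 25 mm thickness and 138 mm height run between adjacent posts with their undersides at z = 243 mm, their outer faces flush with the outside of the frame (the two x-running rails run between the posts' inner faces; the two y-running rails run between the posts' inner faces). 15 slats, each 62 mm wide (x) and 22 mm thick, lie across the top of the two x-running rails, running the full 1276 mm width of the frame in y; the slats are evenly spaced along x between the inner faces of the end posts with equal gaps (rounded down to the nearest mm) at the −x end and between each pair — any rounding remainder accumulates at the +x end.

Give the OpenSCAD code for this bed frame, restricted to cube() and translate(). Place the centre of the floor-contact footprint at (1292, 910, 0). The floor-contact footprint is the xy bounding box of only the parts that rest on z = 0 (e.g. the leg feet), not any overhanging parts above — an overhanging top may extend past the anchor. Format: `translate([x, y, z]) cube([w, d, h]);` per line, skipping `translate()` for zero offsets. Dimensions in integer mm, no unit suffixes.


translate([272, 272, 0]) cube([54, 54, 502]);
translate([272, 1494, 0]) cube([54, 54, 502]);
translate([2258, 272, 0]) cube([54, 54, 502]);
translate([2258, 1494, 0]) cube([54, 54, 502]);
translate([326, 272, 243]) cube([1932, 25, 138]);
translate([326, 1523, 243]) cube([1932, 25, 138]);
translate([272, 326, 243]) cube([25, 1168, 138]);
translate([2287, 326, 243]) cube([25, 1168, 138]);
translate([388, 272, 381]) cube([62, 1276, 22]);
translate([512, 272, 381]) cube([62, 1276, 22]);
translate([636, 272, 381]) cube([62, 1276, 22]);
translate([760, 272, 381]) cube([62, 1276, 22]);
translate([884, 272, 381]) cube([62, 1276, 22]);
translate([1008, 272, 381]) cube([62, 1276, 22]);
translate([1132, 272, 381]) cube([62, 1276, 22]);
translate([1256, 272, 381]) cube([62, 1276, 22]);
translate([1380, 272, 381]) cube([62, 1276, 22]);
translate([1504, 272, 381]) cube([62, 1276, 22]);
translate([1628, 272, 381]) cube([62, 1276, 22]);
translate([1752, 272, 381]) cube([62, 1276, 22]);
translate([1876, 272, 381]) cube([62, 1276, 22]);
translate([2000, 272, 381]) cube([62, 1276, 22]);
translate([2124, 272, 381]) cube([62, 1276, 22]);
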